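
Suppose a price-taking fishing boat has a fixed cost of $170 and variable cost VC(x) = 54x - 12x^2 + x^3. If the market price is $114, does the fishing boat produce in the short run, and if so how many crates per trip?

Produce at x = 10

Strip out fixed cost: VC = 54x - 12x^2 + x^3. Then AVC = 54 - 12x + x^2 and MC = 54 - 24x + 3x^2.
AVC is minimized where dAVC/dx = -12 + 2x = 0, at x = 6; min AVC = 54 - 12·6 + 6^2 = $18.
Since P = $114 ≥ min AVC = $18, price covers variable cost and the firm should produce.
Solving P = MC: -60 - 24x + 3x^2 = 0 ⇒ x = -2 or 10. On the upward-sloping branch, x* = 10.
Check: AVC at x = 10 is $34 ≤ P, so revenue covers variable cost.
Profit = P·x − TC = 114·10 − 510 = $630.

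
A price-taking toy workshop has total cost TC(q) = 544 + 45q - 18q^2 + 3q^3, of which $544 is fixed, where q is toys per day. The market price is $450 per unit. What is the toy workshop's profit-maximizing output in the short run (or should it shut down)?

Produce at q = 9

From TC, MC = TC'(q) = 45 - 36q + 9q^2 and AVC = VC/q = 45 - 18q + 3q^2.
AVC is minimized where dAVC/dq = -18 + 6q = 0, at q = 3; min AVC = 45 - 18·3 + 3·3^2 = $18.
Because $450 ≥ $18, revenue can cover variable cost; the firm operates.
Set P = MC: 450 = 45 - 36q + 9q^2 → -405 - 36q + 9q^2 = 0. The roots are q = -5 and q = 9; the profit-maximizing output is on the rising part of MC, so q* = 9.
Check: AVC at q = 9 is $126 ≤ P, so revenue covers variable cost.
Profit = P·q − TC = 450·9 − 1678 = $2372.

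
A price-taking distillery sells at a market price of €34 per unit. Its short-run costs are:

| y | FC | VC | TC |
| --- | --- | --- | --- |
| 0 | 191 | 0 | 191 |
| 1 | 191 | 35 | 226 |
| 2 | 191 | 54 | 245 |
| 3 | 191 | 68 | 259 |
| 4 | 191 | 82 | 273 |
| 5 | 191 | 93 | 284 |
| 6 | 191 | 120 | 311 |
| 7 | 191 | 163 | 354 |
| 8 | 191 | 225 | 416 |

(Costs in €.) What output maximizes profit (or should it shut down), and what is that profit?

y = 6; profit = -€107

Compute π = P·y − TC at each output: y=0: -191; y=1: -192; y=2: -177; y=3: -157; y=4: -137; y=5: -114; y=6: -107; y=7: -116; y=8: -144.
Profit is maximized at y = 6. AVC there is 120/6 = €20 ≤ P, so producing beats shutting down (which would give -€191).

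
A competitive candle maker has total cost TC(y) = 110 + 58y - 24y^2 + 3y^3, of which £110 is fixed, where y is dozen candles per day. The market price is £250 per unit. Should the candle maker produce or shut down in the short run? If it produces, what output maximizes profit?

Produce at y = 8

Variable cost is VC = 58y - 24y^2 + 3y^3, so AVC = VC/y = 58 - 24y + 3y^2 and MC = dTC/dy = 58 - 48y + 9y^2.
AVC hits its minimum where MC = AVC, at y = 4, giving min AVC = 58 - 24·4 + 3·4^2 = £10.
Because £250 ≥ £10, revenue can cover variable cost; the firm operates.
Solving P = MC: -192 - 48y + 9y^2 = 0 ⇒ y = -8/3 or 8. On the upward-sloping branch, y* = 8.
Check: AVC at y = 8 is £58 ≤ P, so revenue covers variable cost.
Profit = P·y − TC = 250·8 − 574 = £1426.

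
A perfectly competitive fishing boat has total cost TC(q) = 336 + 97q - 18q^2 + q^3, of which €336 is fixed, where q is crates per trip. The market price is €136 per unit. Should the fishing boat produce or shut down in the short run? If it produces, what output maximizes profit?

Produce at q = 13

Variable cost is VC = 97q - 18q^2 + q^3, so AVC = VC/q = 97 - 18q + q^2 and MC = dTC/dq = 97 - 36q + 3q^2.
AVC is minimized where dAVC/dq = -18 + 2q = 0, at q = 9; min AVC = 97 - 18·9 + 9^2 = €16.
Because €136 ≥ €16, revenue can cover variable cost; the firm operates.
Solving P = MC: -39 - 36q + 3q^2 = 0 ⇒ q = -1 or 13. On the upward-sloping branch, q* = 13.
Check: AVC at q = 13 is €32 ≤ P, so revenue covers variable cost.
Profit = P·q − TC = 136·13 − 752 = €1016.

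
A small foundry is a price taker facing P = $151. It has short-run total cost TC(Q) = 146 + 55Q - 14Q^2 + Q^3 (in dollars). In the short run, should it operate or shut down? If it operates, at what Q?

From TC, MC = TC'(Q) = 55 - 28Q + 3Q^2 and AVC = VC/Q = 55 - 14Q + Q^2.
AVC is minimized where dAVC/dQ = -14 + 2Q = 0, at Q = 7; min AVC = 55 - 14·7 + 7^2 = $6.
Since P = $151 ≥ min AVC = $6, price covers variable cost and the firm should produce.
Set P = MC: 151 = 55 - 28Q + 3Q^2 → -96 - 28Q + 3Q^2 = 0. The roots are Q = -8/3 and Q = 12; the profit-maximizing output is on the rising part of MC, so Q* = 12.
Check: AVC at Q = 12 is $31 ≤ P, so revenue covers variable cost.
Profit = P·Q − TC = 151·12 − 518 = $1294.

Produce at Q = 12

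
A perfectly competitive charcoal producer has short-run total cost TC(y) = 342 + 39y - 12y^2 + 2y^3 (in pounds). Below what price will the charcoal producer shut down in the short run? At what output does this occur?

£21 per unit, at y = 3

The shutdown price is the minimum of AVC. VC = 39y - 12y^2 + 2y^3, so AVC = 39 - 12y + 2y^2.
dAVC/dy = -12 + 4y = 0 gives y = 3. min AVC = 39 - 12·3 + 2·3^2 = 21.
For P < £21 the firm produces nothing.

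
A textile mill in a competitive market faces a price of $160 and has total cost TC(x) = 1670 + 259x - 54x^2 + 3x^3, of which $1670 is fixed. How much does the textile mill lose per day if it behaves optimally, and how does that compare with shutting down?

AVC = 259 - 54x + 3x^2; min AVC = $16 at x = 9. Since P = $160 ≥ min AVC, the firm produces.
With MC = 259 - 108x + 9x^2, P = MC on the upward-sloping part at x* = 11.
TR = 160·11 = 1760. TC = 1670 + 308 = 1978. Profit = 1760 − 1978 = -$218.
That loss of $218 beats the $1670 the firm would lose by shutting down; producing recovers $1452 of fixed cost.

Profit = -$218 at x = 11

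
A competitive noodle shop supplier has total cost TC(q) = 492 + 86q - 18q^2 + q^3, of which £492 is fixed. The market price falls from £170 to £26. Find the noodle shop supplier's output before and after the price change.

MC = 86 - 36q + 3q^2; the shutdown threshold is min AVC = £5 (at q = 9).
At P = £170 ≥ min AVC, set P = MC on the rising branch: q = 14.
At P = £26 ≥ min AVC, set P = MC: q = 10. The firm stays open but cuts output.

Output falls from 14 to 10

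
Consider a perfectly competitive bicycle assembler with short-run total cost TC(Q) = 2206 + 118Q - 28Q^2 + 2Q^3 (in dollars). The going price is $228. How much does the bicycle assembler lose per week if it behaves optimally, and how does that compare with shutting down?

AVC = 118 - 28Q + 2Q^2 has its minimum $20 at Q = 7; price $228 clears that bar, so the firm operates.
MC = 118 - 56Q + 6Q^2. Setting P = MC and taking the root on the rising branch gives Q* = 11.
TR = 228·11 = 2508. TC = 2206 + 572 = 2778. Profit = 2508 − 2778 = -$270.
By producing, the firm covers all variable cost plus $1936 of fixed cost; shutting down would lose the full $2206.

Profit = -$270 at Q = 11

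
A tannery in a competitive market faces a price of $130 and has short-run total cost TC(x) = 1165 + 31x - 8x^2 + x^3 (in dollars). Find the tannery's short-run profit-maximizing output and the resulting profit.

Profit = -$355 at x = 9

AVC = 31 - 8x + x^2; min AVC = $15 at x = 4. Since P = $130 ≥ min AVC, the firm produces.
With MC = 31 - 16x + 3x^2, P = MC on the upward-sloping part at x* = 9.
TR = 130·9 = 1170. TC = 1165 + 360 = 1525. Profit = 1170 − 1525 = -$355.
That loss of $355 beats the $1165 the firm would lose by shutting down; producing recovers $810 of fixed cost.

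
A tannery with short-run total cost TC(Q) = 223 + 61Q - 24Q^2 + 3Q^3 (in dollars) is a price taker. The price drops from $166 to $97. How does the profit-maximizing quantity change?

MC = 61 - 48Q + 9Q^2; the shutdown threshold is min AVC = $13 (at Q = 4).
With P = $166 above the shutdown price, P = MC gives Q = 7.
At P = $97 ≥ min AVC, set P = MC: Q = 6. The firm stays open but cuts output.

Output falls from 7 to 6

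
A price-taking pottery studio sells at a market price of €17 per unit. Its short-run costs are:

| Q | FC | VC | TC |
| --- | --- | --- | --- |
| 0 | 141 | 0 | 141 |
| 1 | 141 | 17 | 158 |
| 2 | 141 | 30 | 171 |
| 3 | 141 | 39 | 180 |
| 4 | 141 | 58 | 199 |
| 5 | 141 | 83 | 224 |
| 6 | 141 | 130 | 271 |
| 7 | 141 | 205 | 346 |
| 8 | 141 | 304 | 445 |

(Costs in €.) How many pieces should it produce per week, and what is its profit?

Q = 3; profit = -€129

Compute π = P·Q − TC at each output: Q=0: -141; Q=1: -141; Q=2: -137; Q=3: -129; Q=4: -131; Q=5: -139; Q=6: -169; Q=7: -227; Q=8: -309.
Profit is maximized at Q = 3. AVC there is 39/3 = €13 ≤ P, so producing beats shutting down (which would give -€141).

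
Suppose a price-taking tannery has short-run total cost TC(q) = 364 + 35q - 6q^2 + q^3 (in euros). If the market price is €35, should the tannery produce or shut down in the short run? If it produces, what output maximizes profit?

From TC, MC = TC'(q) = 35 - 12q + 3q^2 and AVC = VC/q = 35 - 6q + q^2.
The AVC parabola has its vertex at q = 6/2 = 3, where AVC = 35 - 6·3 + 3^2 = €26.
Because €35 ≥ €26, revenue can cover variable cost; the firm operates.
Solving P = MC: -12q + 3q^2 = 0 ⇒ q = 0 or 4. On the upward-sloping branch, q* = 4.
Check: AVC at q = 4 is €27 ≤ P, so revenue covers variable cost.
Profit = P·q − TC = 35·4 − 472 = -€332, a loss, but smaller than the €364 fixed cost the firm would lose by shutting down.

Produce at q = 4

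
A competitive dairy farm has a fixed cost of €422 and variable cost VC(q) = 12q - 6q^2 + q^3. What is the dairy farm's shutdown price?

€3 per unit

The firm shuts down when price falls below the minimum of average variable cost. AVC = VC/q = 12 - 6q + q^2.
dAVC/dq = -6 + 2q = 0 gives q = 3. min AVC = 12 - 6·3 + 3^2 = 3.
So the shutdown price is €3.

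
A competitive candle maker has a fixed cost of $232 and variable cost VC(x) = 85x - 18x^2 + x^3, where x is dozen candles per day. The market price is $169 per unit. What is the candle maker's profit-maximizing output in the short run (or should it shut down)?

Produce at x = 14

From TC, MC = TC'(x) = 85 - 36x + 3x^2 and AVC = VC/x = 85 - 18x + x^2.
AVC hits its minimum where MC = AVC, at x = 9, giving min AVC = 85 - 18·9 + 9^2 = $4.
P = $169 exceeds min AVC = $4, so the firm stays open.
Set P = MC: 169 = 85 - 36x + 3x^2 → -84 - 36x + 3x^2 = 0. The roots are x = -2 and x = 14; the profit-maximizing output is on the rising part of MC, so x* = 14.
Check: AVC at x = 14 is $29 ≤ P, so revenue covers variable cost.
Profit = P·x − TC = 169·14 − 638 = $1728.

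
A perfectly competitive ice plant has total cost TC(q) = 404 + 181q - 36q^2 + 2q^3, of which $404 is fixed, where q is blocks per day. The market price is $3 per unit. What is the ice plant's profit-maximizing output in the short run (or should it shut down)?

Variable cost is VC = 181q - 36q^2 + 2q^3, so AVC = VC/q = 181 - 36q + 2q^2 and MC = dTC/dq = 181 - 72q + 6q^2.
AVC hits its minimum where MC = AVC, at q = 9, giving min AVC = 181 - 36·9 + 2·9^2 = $19.
Since P = $3 < min AVC = $19, price fails to cover variable cost at any output.
The firm minimizes its loss by shutting down and losing only its fixed cost of $404.

Shut down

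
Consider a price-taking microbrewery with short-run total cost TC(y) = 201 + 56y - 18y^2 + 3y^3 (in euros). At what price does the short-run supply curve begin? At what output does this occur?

Short-run supply begins at min AVC. From VC = 56y - 18y^2 + 3y^3, AVC = 56 - 18y + 3y^2.
At the minimum of AVC, MC = AVC. MC = 56 - 36y + 9y^2; setting MC = AVC gives 6y^2 - 18y = 0, so y = 3. min AVC = 29.
The firm shuts down for any P below €29.

€29 per unit, at y = 3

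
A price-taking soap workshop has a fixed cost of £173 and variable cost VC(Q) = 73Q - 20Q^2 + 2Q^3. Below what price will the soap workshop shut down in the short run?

£23 per unit

The firm shuts down when price falls below the minimum of average variable cost. AVC = VC/Q = 73 - 20Q + 2Q^2.
At the minimum of AVC, MC = AVC. MC = 73 - 40Q + 6Q^2; setting MC = AVC gives 4Q^2 - 20Q = 0, so Q = 5. min AVC = 23.
For P < £23 the firm produces nothing.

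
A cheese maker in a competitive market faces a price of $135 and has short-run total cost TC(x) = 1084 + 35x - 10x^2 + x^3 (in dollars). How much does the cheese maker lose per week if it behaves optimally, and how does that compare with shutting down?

AVC = 35 - 10x + x^2; min AVC = $10 at x = 5. Since P = $135 ≥ min AVC, the firm produces.
MC = 35 - 20x + 3x^2. Setting P = MC and taking the root on the rising branch gives x* = 10.
TR = 135·10 = 1350. TC = 1084 + 350 = 1434. Profit = 1350 − 1434 = -$84.
That loss of $84 beats the $1084 the firm would lose by shutting down; producing recovers $1000 of fixed cost.

Profit = -$84 at x = 10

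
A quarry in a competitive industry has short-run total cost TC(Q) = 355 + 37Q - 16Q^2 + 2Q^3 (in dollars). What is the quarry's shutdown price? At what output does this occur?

Short-run supply begins at min AVC. From VC = 37Q - 16Q^2 + 2Q^3, AVC = 37 - 16Q + 2Q^2.
At the minimum of AVC, MC = AVC. MC = 37 - 32Q + 6Q^2; setting MC = AVC gives 4Q^2 - 16Q = 0, so Q = 4. min AVC = 5.
The firm shuts down for any P below $5.

$5 per unit, at Q = 4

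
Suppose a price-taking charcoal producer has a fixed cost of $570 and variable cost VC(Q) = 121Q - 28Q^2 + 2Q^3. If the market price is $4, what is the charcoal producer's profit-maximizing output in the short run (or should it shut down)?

Shut down

Variable cost is VC = 121Q - 28Q^2 + 2Q^3, so AVC = VC/Q = 121 - 28Q + 2Q^2 and MC = dTC/dQ = 121 - 56Q + 6Q^2.
AVC is minimized where dAVC/dQ = -28 + 4Q = 0, at Q = 7; min AVC = 121 - 28·7 + 2·7^2 = $23.
With P < min AVC ($4 < $23), every unit sold adds to the loss.
Best response: produce nothing and absorb the $570 fixed cost.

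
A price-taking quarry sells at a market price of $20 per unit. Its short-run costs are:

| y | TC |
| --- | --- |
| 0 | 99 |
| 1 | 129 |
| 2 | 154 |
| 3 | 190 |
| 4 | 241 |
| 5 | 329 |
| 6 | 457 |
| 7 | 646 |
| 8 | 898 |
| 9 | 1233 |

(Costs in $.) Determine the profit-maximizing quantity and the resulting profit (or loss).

Tabulate TR − TC: y=0: -99; y=1: -109; y=2: -114; y=3: -130; y=4: -161; y=5: -229; y=6: -337; y=7: -506; y=8: -738; y=9: -1053.
Profit is highest at y = 0. Equivalently, the lowest AVC in the table is 55/2 ≈ $27.50 at y = 2, and P = $20 falls below it — price never covers variable cost, so the firm shuts down and loses only its fixed cost.

y = 0 (shut down); profit = -$99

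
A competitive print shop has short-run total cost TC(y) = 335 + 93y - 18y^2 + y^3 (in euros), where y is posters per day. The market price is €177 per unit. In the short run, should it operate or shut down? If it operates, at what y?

Variable cost is VC = 93y - 18y^2 + y^3, so AVC = VC/y = 93 - 18y + y^2 and MC = dTC/dy = 93 - 36y + 3y^2.
The AVC parabola has its vertex at y = 18/2 = 9, where AVC = 93 - 18·9 + 9^2 = €12.
P = €177 exceeds min AVC = €12, so the firm stays open.
Solving P = MC: -84 - 36y + 3y^2 = 0 ⇒ y = -2 or 14. On the upward-sloping branch, y* = 14.
Check: AVC at y = 14 is €37 ≤ P, so revenue covers variable cost.
Profit = P·y − TC = 177·14 − 853 = €1625.

Produce at y = 14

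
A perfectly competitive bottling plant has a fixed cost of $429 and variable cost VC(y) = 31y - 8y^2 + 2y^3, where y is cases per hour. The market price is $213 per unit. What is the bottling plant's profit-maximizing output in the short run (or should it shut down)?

From TC, MC = TC'(y) = 31 - 16y + 6y^2 and AVC = VC/y = 31 - 8y + 2y^2.
AVC hits its minimum where MC = AVC, at y = 2, giving min AVC = 31 - 8·2 + 2·2^2 = $23.
Since P = $213 ≥ min AVC = $23, price covers variable cost and the firm should produce.
Solving P = MC: -182 - 16y + 6y^2 = 0 ⇒ y = -13/3 or 7. On the upward-sloping branch, y* = 7.
Check: AVC at y = 7 is $73 ≤ P, so revenue covers variable cost.
Profit = P·y − TC = 213·7 − 940 = $551.

Produce at y = 7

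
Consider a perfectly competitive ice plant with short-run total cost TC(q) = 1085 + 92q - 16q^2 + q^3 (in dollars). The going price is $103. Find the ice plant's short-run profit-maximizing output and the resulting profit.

AVC = 92 - 16q + q^2 has its minimum $28 at q = 8; price $103 clears that bar, so the firm operates.
With MC = 92 - 32q + 3q^2, P = MC on the upward-sloping part at q* = 11.
TR = 103·11 = 1133. TC = 1085 + 407 = 1492. Profit = 1133 − 1492 = -$359.
That loss of $359 beats the $1085 the firm would lose by shutting down; producing recovers $726 of fixed cost.

Profit = -$359 at q = 11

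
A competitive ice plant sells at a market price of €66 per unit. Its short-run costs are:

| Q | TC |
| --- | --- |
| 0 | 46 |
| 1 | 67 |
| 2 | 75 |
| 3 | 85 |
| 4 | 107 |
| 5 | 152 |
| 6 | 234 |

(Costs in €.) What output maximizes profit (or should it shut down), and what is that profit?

Profit at each row (π = 66Q − TC): Q=0: -46; Q=1: -1; Q=2: 57; Q=3: 113; Q=4: 157; Q=5: 178; Q=6: 162.
Profit is maximized at Q = 5. AVC there is 106/5 = €21.20 ≤ P, so producing beats shutting down (which would give -€46).

Q = 5; profit = €178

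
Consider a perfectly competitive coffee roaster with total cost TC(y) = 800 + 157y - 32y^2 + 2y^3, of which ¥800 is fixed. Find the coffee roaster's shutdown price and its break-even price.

Shutdown price = min AVC. AVC = 157 - 32y + 2y^2, with vertex at y = 8 and minimum ¥29.
ATC = 800/y + 157 - 32y + 2y^2. Setting dATC/dy = −800/y^2 − 32 + 4y = 0 gives y = 10 (since 4·10^3 − 32·10^2 = 800).
min ATC = 800/10 + 157 − 32·10 + 2·10^2 = ¥117. That is the break-even price.
Between these two prices the firm operates at a loss; above ¥117 it earns a profit.

Shutdown price = ¥29; break-even price = ¥117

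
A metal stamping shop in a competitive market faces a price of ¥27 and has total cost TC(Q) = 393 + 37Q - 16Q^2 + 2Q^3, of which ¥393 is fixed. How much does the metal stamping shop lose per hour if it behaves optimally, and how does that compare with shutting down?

Profit = -¥293 at Q = 5

AVC = 37 - 16Q + 2Q^2; min AVC = ¥5 at Q = 4. Since P = ¥27 ≥ min AVC, the firm produces.
With MC = 37 - 32Q + 6Q^2, P = MC on the upward-sloping part at Q* = 5.
TR = 27·5 = 135. TC = 393 + 35 = 428. Profit = 135 − 428 = -¥293.
That loss of ¥293 beats the ¥393 the firm would lose by shutting down; producing recovers ¥100 of fixed cost.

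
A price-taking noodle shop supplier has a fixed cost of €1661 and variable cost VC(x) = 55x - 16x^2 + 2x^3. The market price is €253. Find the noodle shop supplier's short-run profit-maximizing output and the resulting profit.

AVC = 55 - 16x + 2x^2; min AVC = €23 at x = 4. Since P = €253 ≥ min AVC, the firm produces.
With MC = 55 - 32x + 6x^2, P = MC on the upward-sloping part at x* = 9.
TR = 253·9 = 2277. TC = 1661 + 657 = 2318. Profit = 2277 − 2318 = -€41.
By producing, the firm covers all variable cost plus €1620 of fixed cost; shutting down would lose the full €1661.

Profit = -€41 at x = 9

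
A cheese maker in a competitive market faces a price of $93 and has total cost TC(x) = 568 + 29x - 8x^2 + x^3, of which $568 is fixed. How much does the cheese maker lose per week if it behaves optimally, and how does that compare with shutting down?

Profit = -$56 at x = 8

AVC = 29 - 8x + x^2; min AVC = $13 at x = 4. Since P = $93 ≥ min AVC, the firm produces.
MC = 29 - 16x + 3x^2. Setting P = MC and taking the root on the rising branch gives x* = 8.
TR = 93·8 = 744. TC = 568 + 232 = 800. Profit = 744 − 800 = -$56.
That loss of $56 beats the $568 the firm would lose by shutting down; producing recovers $512 of fixed cost.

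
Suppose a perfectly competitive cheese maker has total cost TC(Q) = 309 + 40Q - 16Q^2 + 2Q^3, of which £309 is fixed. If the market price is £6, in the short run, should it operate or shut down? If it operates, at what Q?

Variable cost is VC = 40Q - 16Q^2 + 2Q^3, so AVC = VC/Q = 40 - 16Q + 2Q^2 and MC = dTC/dQ = 40 - 32Q + 6Q^2.
AVC hits its minimum where MC = AVC, at Q = 4, giving min AVC = 40 - 16·4 + 2·4^2 = £8.
Since P = £6 < min AVC = £8, price fails to cover variable cost at any output.
The firm minimizes its loss by shutting down and losing only its fixed cost of £309.

Shut down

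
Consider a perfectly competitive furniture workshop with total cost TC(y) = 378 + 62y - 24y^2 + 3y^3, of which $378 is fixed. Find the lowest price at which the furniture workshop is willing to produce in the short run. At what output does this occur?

The firm shuts down when price falls below the minimum of average variable cost. AVC = VC/y = 62 - 24y + 3y^2.
At the minimum of AVC, MC = AVC. MC = 62 - 48y + 9y^2; setting MC = AVC gives 6y^2 - 24y = 0, so y = 4. min AVC = 14.
For P < $14 the firm produces nothing.

$14 per unit, at y = 4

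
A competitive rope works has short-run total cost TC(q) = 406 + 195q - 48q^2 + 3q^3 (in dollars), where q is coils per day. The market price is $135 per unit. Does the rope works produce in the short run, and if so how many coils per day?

Produce at q = 10

Strip out fixed cost: VC = 195q - 48q^2 + 3q^3. Then AVC = 195 - 48q + 3q^2 and MC = 195 - 96q + 9q^2.
AVC is minimized where dAVC/dq = -48 + 6q = 0, at q = 8; min AVC = 195 - 48·8 + 3·8^2 = $3.
Since P = $135 ≥ min AVC = $3, price covers variable cost and the firm should produce.
Set P = MC: 135 = 195 - 96q + 9q^2 → 60 - 96q + 9q^2 = 0. The roots are q = 2/3 and q = 10; the profit-maximizing output is on the rising part of MC, so q* = 10.
Check: AVC at q = 10 is $15 ≤ P, so revenue covers variable cost.
Profit = P·q − TC = 135·10 − 556 = $794.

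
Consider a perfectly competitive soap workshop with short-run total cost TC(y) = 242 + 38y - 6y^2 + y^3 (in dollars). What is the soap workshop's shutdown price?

The firm shuts down when price falls below the minimum of average variable cost. AVC = VC/y = 38 - 6y + y^2.
dAVC/dy = -6 + 2y = 0 gives y = 3. min AVC = 38 - 6·3 + 3^2 = 29.
The firm shuts down for any P below $29.

$29 per unit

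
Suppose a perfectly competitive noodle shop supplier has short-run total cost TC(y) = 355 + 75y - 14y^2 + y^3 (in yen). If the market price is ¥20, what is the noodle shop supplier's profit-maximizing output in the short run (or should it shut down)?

Shut down

From TC, MC = TC'(y) = 75 - 28y + 3y^2 and AVC = VC/y = 75 - 14y + y^2.
The AVC parabola has its vertex at y = 14/2 = 7, where AVC = 75 - 14·7 + 7^2 = ¥26.
With P < min AVC (¥20 < ¥26), every unit sold adds to the loss.
Shutting down limits the loss to fixed cost, ¥355.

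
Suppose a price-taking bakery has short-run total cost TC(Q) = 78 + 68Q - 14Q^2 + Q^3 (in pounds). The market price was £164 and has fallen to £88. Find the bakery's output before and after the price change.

AVC = 68 - 14Q + Q^2, minimized at Q = 7 where min AVC = £19. MC = 68 - 28Q + 3Q^2.
At P = £164 ≥ min AVC, set P = MC on the rising branch: Q = 12.
At P = £88 ≥ min AVC, set P = MC: Q = 10. The firm stays open but cuts output.

Output falls from 12 to 10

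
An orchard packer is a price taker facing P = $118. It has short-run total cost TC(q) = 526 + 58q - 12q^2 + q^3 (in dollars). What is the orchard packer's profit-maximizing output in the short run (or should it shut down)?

Produce at q = 10

From TC, MC = TC'(q) = 58 - 24q + 3q^2 and AVC = VC/q = 58 - 12q + q^2.
AVC hits its minimum where MC = AVC, at q = 6, giving min AVC = 58 - 12·6 + 6^2 = $22.
Since P = $118 ≥ min AVC = $22, price covers variable cost and the firm should produce.
P = MC gives -60 - 24q + 3q^2 = 0, with roots -2 and 10. Take the larger (rising MC): q* = 10.
Check: AVC at q = 10 is $38 ≤ P, so revenue covers variable cost.
Profit = P·q − TC = 118·10 − 906 = $274.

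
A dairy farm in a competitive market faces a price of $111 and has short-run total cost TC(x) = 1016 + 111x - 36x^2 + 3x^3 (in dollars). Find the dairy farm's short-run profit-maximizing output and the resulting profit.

AVC = 111 - 36x + 3x^2; min AVC = $3 at x = 6. Since P = $111 ≥ min AVC, the firm produces.
With MC = 111 - 72x + 9x^2, P = MC on the upward-sloping part at x* = 8.
TR = 111·8 = 888. TC = 1016 + 120 = 1136. Profit = 888 − 1136 = -$248.
Shutting down would mean losing the fixed cost of $1016, so operating at a loss of $248 is better by $768.

Profit = -$248 at x = 8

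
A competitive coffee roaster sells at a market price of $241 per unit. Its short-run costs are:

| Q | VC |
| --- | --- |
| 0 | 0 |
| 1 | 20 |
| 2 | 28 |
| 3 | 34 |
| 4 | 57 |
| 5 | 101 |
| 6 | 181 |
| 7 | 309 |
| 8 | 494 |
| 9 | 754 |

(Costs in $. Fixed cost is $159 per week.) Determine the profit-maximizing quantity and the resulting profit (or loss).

Profit at each row (π = 241Q − TC): Q=0: -159; Q=1: 62; Q=2: 295; Q=3: 530; Q=4: 748; Q=5: 945; Q=6: 1106; Q=7: 1219; Q=8: 1275; Q=9: 1256.
Profit is maximized at Q = 8. AVC there is 494/8 = $61.75 ≤ P, so producing beats shutting down (which would give -$159).

Q = 8; profit = $1275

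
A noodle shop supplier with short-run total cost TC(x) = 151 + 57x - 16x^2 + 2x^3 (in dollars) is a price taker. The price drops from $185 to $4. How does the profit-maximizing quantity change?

MC = 57 - 32x + 6x^2; the shutdown threshold is min AVC = $25 (at x = 4).
With P = $185 above the shutdown price, P = MC gives x = 8.
At P = $4 < min AVC = $25, price no longer covers variable cost at any output, so the firm shuts down: x = 0.

Output falls from 8 to 0 (the firm shuts down)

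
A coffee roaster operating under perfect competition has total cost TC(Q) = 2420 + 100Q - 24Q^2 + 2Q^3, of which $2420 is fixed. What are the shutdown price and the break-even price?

AVC = 100 - 24Q + 2Q^2; minimized at Q = 6, giving min AVC = $28. That is the shutdown price.
ATC = 2420/Q + 100 - 24Q + 2Q^2. Setting dATC/dQ = −2420/Q^2 − 24 + 4Q = 0 gives Q = 11 (since 4·11^3 − 24·11^2 = 2420).
min ATC = 2420/11 + 100 − 24·11 + 2·11^2 = $298. That is the break-even price.
For $28 ≤ P < $298 the firm produces at a loss; below $28 it shuts down.

Shutdown price = $28; break-even price = $298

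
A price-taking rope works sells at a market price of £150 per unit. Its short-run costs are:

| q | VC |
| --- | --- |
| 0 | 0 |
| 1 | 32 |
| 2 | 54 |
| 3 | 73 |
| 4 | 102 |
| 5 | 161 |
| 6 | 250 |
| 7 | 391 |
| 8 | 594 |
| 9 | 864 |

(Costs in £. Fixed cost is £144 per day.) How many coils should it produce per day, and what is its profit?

Compute π = P·q − TC at each output: q=0: -144; q=1: -26; q=2: 102; q=3: 233; q=4: 354; q=5: 445; q=6: 506; q=7: 515; q=8: 462; q=9: 342.
Profit is maximized at q = 7. AVC there is 391/7 = £55.86 ≤ P, so producing beats shutting down (which would give -£144).

q = 7; profit = £515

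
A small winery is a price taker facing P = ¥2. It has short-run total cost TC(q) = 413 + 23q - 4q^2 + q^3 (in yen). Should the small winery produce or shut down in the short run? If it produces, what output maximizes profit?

Variable cost is VC = 23q - 4q^2 + q^3, so AVC = VC/q = 23 - 4q + q^2 and MC = dTC/dq = 23 - 8q + 3q^2.
The AVC parabola has its vertex at q = 4/2 = 2, where AVC = 23 - 4·2 + 2^2 = ¥19.
Since P = ¥2 < min AVC = ¥19, price fails to cover variable cost at any output.
Shutting down limits the loss to fixed cost, ¥413.

Shut down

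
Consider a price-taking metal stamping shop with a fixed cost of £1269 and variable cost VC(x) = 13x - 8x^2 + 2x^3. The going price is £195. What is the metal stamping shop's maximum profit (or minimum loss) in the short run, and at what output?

AVC = 13 - 8x + 2x^2; min AVC = £5 at x = 2. Since P = £195 ≥ min AVC, the firm produces.
With MC = 13 - 16x + 6x^2, P = MC on the upward-sloping part at x* = 7.
TR = 195·7 = 1365. TC = 1269 + 385 = 1654. Profit = 1365 − 1654 = -£289.
That loss of £289 beats the £1269 the firm would lose by shutting down; producing recovers £980 of fixed cost.

Profit = -£289 at x = 7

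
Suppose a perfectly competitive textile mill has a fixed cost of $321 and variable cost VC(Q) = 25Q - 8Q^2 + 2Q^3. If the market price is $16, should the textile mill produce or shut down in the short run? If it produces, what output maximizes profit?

From TC, MC = TC'(Q) = 25 - 16Q + 6Q^2 and AVC = VC/Q = 25 - 8Q + 2Q^2.
The AVC parabola has its vertex at Q = 8/4 = 2, where AVC = 25 - 8·2 + 2·2^2 = $17.
P = $16 lies below min AVC = $17; no output level covers variable cost.
Shutting down limits the loss to fixed cost, $321.

Shut down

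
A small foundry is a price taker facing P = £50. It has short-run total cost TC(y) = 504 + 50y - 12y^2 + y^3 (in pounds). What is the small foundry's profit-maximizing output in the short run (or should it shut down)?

Produce at y = 8

Variable cost is VC = 50y - 12y^2 + y^3, so AVC = VC/y = 50 - 12y + y^2 and MC = dTC/dy = 50 - 24y + 3y^2.
AVC hits its minimum where MC = AVC, at y = 6, giving min AVC = 50 - 12·6 + 6^2 = £14.
P = £50 exceeds min AVC = £14, so the firm stays open.
P = MC gives -24y + 3y^2 = 0, with roots 0 and 8. Take the larger (rising MC): y* = 8.
Check: AVC at y = 8 is £18 ≤ P, so revenue covers variable cost.
Profit = P·y − TC = 50·8 − 648 = -£248, a loss, but smaller than the £504 fixed cost the firm would lose by shutting down.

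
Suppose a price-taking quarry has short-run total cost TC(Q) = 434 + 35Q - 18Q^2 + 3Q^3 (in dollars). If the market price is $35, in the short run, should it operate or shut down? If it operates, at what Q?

Produce at Q = 4

Variable cost is VC = 35Q - 18Q^2 + 3Q^3, so AVC = VC/Q = 35 - 18Q + 3Q^2 and MC = dTC/dQ = 35 - 36Q + 9Q^2.
AVC is minimized where dAVC/dQ = -18 + 6Q = 0, at Q = 3; min AVC = 35 - 18·3 + 3·3^2 = $8.
Because $35 ≥ $8, revenue can cover variable cost; the firm operates.
Solving P = MC: -36Q + 9Q^2 = 0 ⇒ Q = 0 or 4. On the upward-sloping branch, Q* = 4.
Check: AVC at Q = 4 is $11 ≤ P, so revenue covers variable cost.
Profit = P·Q − TC = 35·4 − 478 = -$338, a loss, but smaller than the $434 fixed cost the firm would lose by shutting down.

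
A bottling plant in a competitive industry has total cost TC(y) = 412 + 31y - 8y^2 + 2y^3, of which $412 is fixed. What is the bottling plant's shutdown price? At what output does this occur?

The firm shuts down when price falls below the minimum of average variable cost. AVC = VC/y = 31 - 8y + 2y^2.
At the minimum of AVC, MC = AVC. MC = 31 - 16y + 6y^2; setting MC = AVC gives 4y^2 - 8y = 0, so y = 2. min AVC = 23.
The firm shuts down for any P below $23.

$23 per unit, at y = 2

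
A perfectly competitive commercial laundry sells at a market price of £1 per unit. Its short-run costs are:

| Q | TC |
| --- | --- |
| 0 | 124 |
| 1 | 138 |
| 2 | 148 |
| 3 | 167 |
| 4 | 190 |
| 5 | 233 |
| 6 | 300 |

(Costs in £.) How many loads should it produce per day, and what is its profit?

Profit at each row (π = 1Q − TC): Q=0: -124; Q=1: -137; Q=2: -146; Q=3: -164; Q=4: -186; Q=5: -228; Q=6: -294.
Profit is highest at Q = 0. Equivalently, the lowest AVC in the table is 24/2 ≈ £12 at Q = 2, and P = £1 falls below it — price never covers variable cost, so the firm shuts down and loses only its fixed cost.

Q = 0 (shut down); profit = -£124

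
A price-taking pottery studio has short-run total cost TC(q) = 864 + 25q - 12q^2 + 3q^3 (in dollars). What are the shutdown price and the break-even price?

Shutdown price = $13; break-even price = $205

Shutdown price = min AVC. AVC = 25 - 12q + 3q^2, with vertex at q = 2 and minimum $13.
ATC = 864/q + 25 - 12q + 3q^2. Setting dATC/dq = −864/q^2 − 12 + 6q = 0 gives q = 6 (since 6·6^3 − 12·6^2 = 864).
min ATC = 864/6 + 25 − 12·6 + 3·6^2 = $205. That is the break-even price.
For $13 ≤ P < $205 the firm produces at a loss; below $13 it shuts down.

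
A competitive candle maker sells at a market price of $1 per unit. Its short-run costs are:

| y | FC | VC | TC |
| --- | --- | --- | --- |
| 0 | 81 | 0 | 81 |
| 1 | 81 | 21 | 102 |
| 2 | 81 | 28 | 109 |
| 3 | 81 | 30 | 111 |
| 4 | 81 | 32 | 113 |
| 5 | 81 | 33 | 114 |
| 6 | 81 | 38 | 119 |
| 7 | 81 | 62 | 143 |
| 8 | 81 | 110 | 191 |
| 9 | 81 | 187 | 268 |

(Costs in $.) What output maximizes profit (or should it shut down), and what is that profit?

y = 0 (shut down); profit = -$81

Compute π = P·y − TC at each output: y=0: -81; y=1: -101; y=2: -107; y=3: -108; y=4: -109; y=5: -109; y=6: -113; y=7: -136; y=8: -183; y=9: -259.
Profit is highest at y = 0. Equivalently, the lowest AVC in the table is 38/6 ≈ $6.33 at y = 6, and P = $1 falls below it — price never covers variable cost, so the firm shuts down and loses only its fixed cost.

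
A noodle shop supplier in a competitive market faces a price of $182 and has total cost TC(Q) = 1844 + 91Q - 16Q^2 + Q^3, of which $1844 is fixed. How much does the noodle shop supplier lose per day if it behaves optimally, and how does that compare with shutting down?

AVC = 91 - 16Q + Q^2; min AVC = $27 at Q = 8. Since P = $182 ≥ min AVC, the firm produces.
With MC = 91 - 32Q + 3Q^2, P = MC on the upward-sloping part at Q* = 13.
TR = 182·13 = 2366. TC = 1844 + 676 = 2520. Profit = 2366 − 2520 = -$154.
By producing, the firm covers all variable cost plus $1690 of fixed cost; shutting down would lose the full $1844.

Profit = -$154 at Q = 13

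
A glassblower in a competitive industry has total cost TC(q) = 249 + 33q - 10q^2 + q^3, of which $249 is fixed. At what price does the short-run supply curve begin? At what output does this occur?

The firm shuts down when price falls below the minimum of average variable cost. AVC = VC/q = 33 - 10q + q^2.
At the minimum of AVC, MC = AVC. MC = 33 - 20q + 3q^2; setting MC = AVC gives 2q^2 - 10q = 0, so q = 5. min AVC = 8.
For P < $8 the firm produces nothing.

$8 per unit, at q = 5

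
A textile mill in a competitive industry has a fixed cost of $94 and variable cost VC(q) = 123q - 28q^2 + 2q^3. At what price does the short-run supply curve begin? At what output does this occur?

$25 per unit, at q = 7

The shutdown price is the minimum of AVC. VC = 123q - 28q^2 + 2q^3, so AVC = 123 - 28q + 2q^2.
At the minimum of AVC, MC = AVC. MC = 123 - 56q + 6q^2; setting MC = AVC gives 4q^2 - 28q = 0, so q = 7. min AVC = 25.
The firm shuts down for any P below $25.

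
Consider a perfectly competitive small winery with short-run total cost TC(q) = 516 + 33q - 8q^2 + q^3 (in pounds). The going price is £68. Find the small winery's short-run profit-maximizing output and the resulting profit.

AVC = 33 - 8q + q^2 has its minimum £17 at q = 4; price £68 clears that bar, so the firm operates.
MC = 33 - 16q + 3q^2. Setting P = MC and taking the root on the rising branch gives q* = 7.
TR = 68·7 = 476. TC = 516 + 182 = 698. Profit = 476 − 698 = -£222.
By producing, the firm covers all variable cost plus £294 of fixed cost; shutting down would lose the full £516.

Profit = -£222 at q = 7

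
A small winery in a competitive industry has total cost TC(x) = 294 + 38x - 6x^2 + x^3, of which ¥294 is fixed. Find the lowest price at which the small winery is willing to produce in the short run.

¥29 per unit

The firm shuts down when price falls below the minimum of average variable cost. AVC = VC/x = 38 - 6x + x^2.
dAVC/dx = -6 + 2x = 0 gives x = 3. min AVC = 38 - 6·3 + 3^2 = 29.
So the shutdown price is ¥29.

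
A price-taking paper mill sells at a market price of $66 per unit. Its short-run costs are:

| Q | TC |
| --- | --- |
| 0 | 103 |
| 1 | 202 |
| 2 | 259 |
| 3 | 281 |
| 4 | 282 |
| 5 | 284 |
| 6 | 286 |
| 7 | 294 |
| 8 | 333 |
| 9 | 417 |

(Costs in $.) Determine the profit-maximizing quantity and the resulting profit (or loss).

Tabulate TR − TC: Q=0: -103; Q=1: -136; Q=2: -127; Q=3: -83; Q=4: -18; Q=5: 46; Q=6: 110; Q=7: 168; Q=8: 195; Q=9: 177.
Profit is maximized at Q = 8. AVC there is 230/8 = $28.75 ≤ P, so producing beats shutting down (which would give -$103).

Q = 8; profit = $195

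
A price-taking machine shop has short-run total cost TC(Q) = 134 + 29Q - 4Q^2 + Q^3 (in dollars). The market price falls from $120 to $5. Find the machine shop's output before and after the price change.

Output falls from 7 to 0 (the firm shuts down)

MC = 29 - 8Q + 3Q^2; the shutdown threshold is min AVC = $25 (at Q = 2).
With P = $120 above the shutdown price, P = MC gives Q = 7.
At P = $5 < min AVC = $25, price no longer covers variable cost at any output, so the firm shuts down: Q = 0.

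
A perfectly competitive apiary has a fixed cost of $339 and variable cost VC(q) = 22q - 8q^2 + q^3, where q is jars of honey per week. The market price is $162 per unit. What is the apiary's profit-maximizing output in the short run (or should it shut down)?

Variable cost is VC = 22q - 8q^2 + q^3, so AVC = VC/q = 22 - 8q + q^2 and MC = dTC/dq = 22 - 16q + 3q^2.
AVC hits its minimum where MC = AVC, at q = 4, giving min AVC = 22 - 8·4 + 4^2 = $6.
Since P = $162 ≥ min AVC = $6, price covers variable cost and the firm should produce.
Set P = MC: 162 = 22 - 16q + 3q^2 → -140 - 16q + 3q^2 = 0. The roots are q = -14/3 and q = 10; the profit-maximizing output is on the rising part of MC, so q* = 10.
Check: AVC at q = 10 is $42 ≤ P, so revenue covers variable cost.
Profit = P·q − TC = 162·10 − 759 = $861.

Produce at q = 10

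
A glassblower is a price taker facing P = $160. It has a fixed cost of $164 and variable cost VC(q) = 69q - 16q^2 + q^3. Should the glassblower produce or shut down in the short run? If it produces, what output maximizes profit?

Produce at q = 13

From TC, MC = TC'(q) = 69 - 32q + 3q^2 and AVC = VC/q = 69 - 16q + q^2.
The AVC parabola has its vertex at q = 16/2 = 8, where AVC = 69 - 16·8 + 8^2 = $5.
Because $160 ≥ $5, revenue can cover variable cost; the firm operates.
Solving P = MC: -91 - 32q + 3q^2 = 0 ⇒ q = -7/3 or 13. On the upward-sloping branch, q* = 13.
Check: AVC at q = 13 is $30 ≤ P, so revenue covers variable cost.
Profit = P·q − TC = 160·13 − 554 = $1526.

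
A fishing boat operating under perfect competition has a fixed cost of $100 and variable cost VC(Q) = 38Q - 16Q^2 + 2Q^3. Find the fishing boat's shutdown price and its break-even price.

AVC = 38 - 16Q + 2Q^2; minimized at Q = 4, giving min AVC = $6. That is the shutdown price.
ATC = 100/Q + 38 - 16Q + 2Q^2. Setting dATC/dQ = −100/Q^2 − 16 + 4Q = 0 gives Q = 5 (since 4·5^3 − 16·5^2 = 100).
min ATC = 100/5 + 38 − 16·5 + 2·5^2 = $28. That is the break-even price.
For $6 ≤ P < $28 the firm produces at a loss; below $6 it shuts down.

Shutdown price = $6; break-even price = $28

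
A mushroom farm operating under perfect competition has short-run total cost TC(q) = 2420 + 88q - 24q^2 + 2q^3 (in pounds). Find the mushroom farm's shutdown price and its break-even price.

Shutdown price = £16; break-even price = £286

Shutdown price = min AVC. AVC = 88 - 24q + 2q^2, with vertex at q = 6 and minimum £16.
ATC = 2420/q + 88 - 24q + 2q^2. Setting dATC/dq = −2420/q^2 − 24 + 4q = 0 gives q = 11 (since 4·11^3 − 24·11^2 = 2420).
min ATC = 2420/11 + 88 − 24·11 + 2·11^2 = £286. That is the break-even price.
For £16 ≤ P < £286 the firm produces at a loss; below £16 it shuts down.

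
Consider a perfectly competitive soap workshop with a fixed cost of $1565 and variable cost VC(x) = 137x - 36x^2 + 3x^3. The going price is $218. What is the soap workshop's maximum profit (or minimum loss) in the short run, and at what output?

Profit = -$107 at x = 9

AVC = 137 - 36x + 3x^2 has its minimum $29 at x = 6; price $218 clears that bar, so the firm operates.
MC = 137 - 72x + 9x^2. Setting P = MC and taking the root on the rising branch gives x* = 9.
TR = 218·9 = 1962. TC = 1565 + 504 = 2069. Profit = 1962 − 2069 = -$107.
That loss of $107 beats the $1565 the firm would lose by shutting down; producing recovers $1458 of fixed cost.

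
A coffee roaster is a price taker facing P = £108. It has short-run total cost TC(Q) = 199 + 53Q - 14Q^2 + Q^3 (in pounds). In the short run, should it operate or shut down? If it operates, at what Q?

Strip out fixed cost: VC = 53Q - 14Q^2 + Q^3. Then AVC = 53 - 14Q + Q^2 and MC = 53 - 28Q + 3Q^2.
AVC hits its minimum where MC = AVC, at Q = 7, giving min AVC = 53 - 14·7 + 7^2 = £4.
Since P = £108 ≥ min AVC = £4, price covers variable cost and the firm should produce.
P = MC gives -55 - 28Q + 3Q^2 = 0, with roots -5/3 and 11. Take the larger (rising MC): Q* = 11.
Check: AVC at Q = 11 is £20 ≤ P, so revenue covers variable cost.
Profit = P·Q − TC = 108·11 − 419 = £769.

Produce at Q = 11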